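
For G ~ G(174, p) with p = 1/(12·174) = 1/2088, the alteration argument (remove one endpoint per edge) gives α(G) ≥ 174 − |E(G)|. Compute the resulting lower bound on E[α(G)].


E[|E(G)|] = C(174, 2)·p = 15051 · (1/2088) = 173/24.
E[α(G)] ≥ n − E[|E(G)|] = 174 − 173/24 = 4003/24.
Numerically: ≈ 166.79167.
(This is only a lower bound; the true E[α(G)] may be larger.)

E[α(G)] ≥ 4003/24 ≈ 166.79167.


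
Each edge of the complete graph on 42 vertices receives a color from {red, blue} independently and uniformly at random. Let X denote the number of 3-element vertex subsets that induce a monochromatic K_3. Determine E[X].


Let X = Σ_S X_S over the C(42, 3) = 11480 subsets S of size 3, where X_S = 1 if the K_3 on S is monochromatic.
For a fixed S, the K_3 on S has C(3, 2) = 3 edges. P[all 3 edges red] = (1/2)^3, and likewise for blue, so P[monochromatic] = 2·(1/2)^3 = 2^{1 − 3} = 1/4.
By linearity of expectation: E[X] = C(42, 3) · 2^{1 − 3} = 11480 · 1/4 = 2870.
Numerically: E[X] ≈ 2870.0000.

E[X] = C(42,3)·2^(1−C(3,2)) = 2870 ≈ 2870.0000.


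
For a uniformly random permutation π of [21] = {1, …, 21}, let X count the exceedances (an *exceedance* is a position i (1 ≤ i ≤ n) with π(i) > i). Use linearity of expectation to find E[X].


Write X = Σ_{i=1}^{21} X_i, where X_i = 1_{π(i) > i}.
For each fixed i, π(i) is uniform over {1, …, 21} (marginal of a uniform permutation), so P[π(i) > i] = (n − i)/n. Summing: Σ_{i=1}^{21} (n − i)/n = (0 + 1 + … + 20)/21 = 21(21 − 1)/(2·21) = (21 − 1)/2.
Hence E[X] = Σ_{i=1}^{21} (21 − i)/21 = 10 ≈ 10.0000.

E[X] = 10 = 10.0000.


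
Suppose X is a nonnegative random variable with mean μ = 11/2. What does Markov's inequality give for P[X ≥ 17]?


μ = E[X] = 11/2, a = 17.
Markov: P[X ≥ 17] ≤ μ/a = (11/2)/17 = 11/34.
Numerically: ≈ 0.3235.
(Since a = 17 > μ = 5.5000, the bound 11/34 is < 1 and informative.)

P[X ≥ 17] ≤ 11/34 ≈ 0.3235.


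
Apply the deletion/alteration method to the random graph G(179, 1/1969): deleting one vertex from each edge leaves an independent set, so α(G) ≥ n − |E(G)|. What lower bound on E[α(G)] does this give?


E[|E(G)|] = C(179, 2)·p = 15931 · (1/1969) = 89/11.
E[α(G)] ≥ n − E[|E(G)|] = 179 − 89/11 = 1880/11.
Numerically: ≈ 170.909091.
(This is only a lower bound; the true E[α(G)] may be larger.)

E[α(G)] ≥ 1880/11 ≈ 170.909091.


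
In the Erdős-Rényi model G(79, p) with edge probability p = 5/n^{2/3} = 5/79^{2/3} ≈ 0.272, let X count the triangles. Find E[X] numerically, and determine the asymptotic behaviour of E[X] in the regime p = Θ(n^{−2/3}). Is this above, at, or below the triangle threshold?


Number of potential triangles: C(79, 3) = 79079.
Each occurs with probability p³ ≈ (0.272)³ ≈ 2.00288e-02.
By linearity: E[X] = C(79, 3)·p³ ≈ 79079 · 2.00288e-02 ≈ 1583.861.
Since α = 2/3 < 1, p = c/n^{2/3} ≫ 1/n is above the triangle threshold p ~ 1/n. Asymptotically E[X] ~ (c³/6)·n^{3(1−α)} = (5³/6)·n^{1} → ∞; triangles are abundant w.h.p.

E[X] ≈ 1583.861; in regime p = Θ(1/n^{2/3}) E[X] diverges (above the triangle threshold p ~ 1/n).


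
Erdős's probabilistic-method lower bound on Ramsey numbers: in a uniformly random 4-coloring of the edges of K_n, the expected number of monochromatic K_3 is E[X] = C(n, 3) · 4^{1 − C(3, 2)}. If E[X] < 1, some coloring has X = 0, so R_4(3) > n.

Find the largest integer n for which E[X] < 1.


We need C(n, 3) · 4^{1 − 3} < 1, i.e. C(n, 3) < 4^{3 − 1} = 16.
Check values of n near the boundary:
  n = 3: C(3, 3) = 1; 1 < 16? YES
  n = 4: C(4, 3) = 4; 4 < 16? YES
  n = 5: C(5, 3) = 10; 10 < 16? YES
  n = 6: C(6, 3) = 20; 20 < 16? NO
The largest n with C(n, 3) < 16 is n = 5 (where E[X] = 5/8 ≈ 0.62500). Hence R_4(3) > 5, i.e. R_4(3) ≥ 6.

Largest n = 5; hence R_4(3) > 5.


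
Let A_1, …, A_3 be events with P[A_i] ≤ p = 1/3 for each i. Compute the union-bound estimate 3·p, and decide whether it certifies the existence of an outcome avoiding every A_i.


Union bound: P[∪_{i=1}^{3} A_i] ≤ Σ_i P[A_i] ≤ 3·p = 3·(1/3) = 1.
Numerically: 1 ≈ 1.000000.
Is 1 < 1? NO.
Since the bound 1 is ≥ 1, the union bound is uninformative here; it does NOT by itself certify existence.

3·p = 1 ≈ 1.000000; existence NOT certified by the union bound.


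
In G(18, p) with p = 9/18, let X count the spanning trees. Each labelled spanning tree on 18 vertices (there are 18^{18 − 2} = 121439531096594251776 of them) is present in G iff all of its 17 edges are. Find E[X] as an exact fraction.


K_18 has 18^{18 − 2} = 121439531096594251776 labelled spanning trees.
For each such spanning tree H, let X_H = 1 if all 17 edges of H are present in G. Then P[X_H = 1] = p^{17} = (1/2)^{17} = 1/131072.
Summing the indicators: E[X] = Σ_H E[X_H] = 121439531096594251776 · p^{17} = 121439531096594251776 · 1/131072 = 1853020188851841/2.
Numerically: E[X] ≈ 9.27e+14.

E[X] = 121439531096594251776 · (1/2)^{17} = 1853020188851841/2 ≈ 9.27e+14.


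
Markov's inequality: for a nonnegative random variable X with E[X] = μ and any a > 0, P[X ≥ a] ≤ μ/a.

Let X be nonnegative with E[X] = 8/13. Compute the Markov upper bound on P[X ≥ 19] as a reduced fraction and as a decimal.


μ = E[X] = 8/13, a = 19.
Markov: P[X ≥ 19] ≤ μ/a = (8/13)/19 = 8/247.
Numerically: ≈ 0.03239.
(Since a = 19 > μ = 0.61538, the bound 8/247 is < 1 and informative.)

P[X ≥ 19] ≤ 8/247 ≈ 0.03239.


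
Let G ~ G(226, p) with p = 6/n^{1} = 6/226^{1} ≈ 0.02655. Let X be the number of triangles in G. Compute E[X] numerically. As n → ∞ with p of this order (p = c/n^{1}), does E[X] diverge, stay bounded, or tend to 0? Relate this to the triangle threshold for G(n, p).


Number of potential triangles: C(226, 3) = 1898400.
Each occurs with probability p³ ≈ (0.02655)³ ≈ 1.871235e-05.
By linearity: E[X] = C(226, 3)·p³ ≈ 1898400 · 1.871235e-05 ≈ 35.5235.
Here α = 1, so p = 6/n is exactly at the triangle threshold p ~ 1/n. Asymptotically E[X] → c³/6 = 6³/6 = 36 ≈ 36.0000, a bounded constant. In this regime the triangle count is asymptotically Poisson(c³/6).

E[X] ≈ 35.5235; in regime p = Θ(1/n^{1}) E[X] stays bounded (at the triangle threshold p ~ 1/n).


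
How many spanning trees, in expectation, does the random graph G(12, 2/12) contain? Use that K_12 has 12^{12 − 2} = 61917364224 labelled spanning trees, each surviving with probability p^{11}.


K_12 has 12^{12 − 2} = 61917364224 labelled spanning trees.
For each such spanning tree H, let X_H = 1 if all 11 edges of H are present in G. Then P[X_H = 1] = p^{11} = (1/6)^{11} = 1/362797056.
Summing the indicators: E[X] = Σ_H E[X_H] = 61917364224 · p^{11} = 61917364224 · 1/362797056 = 512/3.
Numerically: E[X] ≈ 170.7.

E[X] = 61917364224 · (1/6)^{11} = 512/3 ≈ 170.7.


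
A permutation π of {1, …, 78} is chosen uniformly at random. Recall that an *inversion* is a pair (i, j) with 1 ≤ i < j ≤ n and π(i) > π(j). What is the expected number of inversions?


Write X = Σ X_I over the C(78, 2) = 3003 pairs i < j, with X_I the indicator of one inversion.
There are 3003 indicators.
For each fixed pair i < j, the values π(i) and π(j) are two distinct elements of {1, …, 78} in uniformly random order; by symmetry P[π(i) > π(j)] = 1/2.
By linearity: E[X] = 3003 · (1/2) = C(78, 2) · (1/2) = 3003/2 = 3003/2 ≈ 1501.500000.

E[X] = 3003/2 = 1501.500000.


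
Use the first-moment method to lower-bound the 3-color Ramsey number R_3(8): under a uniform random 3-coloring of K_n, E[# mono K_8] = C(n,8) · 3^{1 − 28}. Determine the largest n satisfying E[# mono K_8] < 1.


We need C(n, 8) · 3^{1 − 28} < 1, i.e. C(n, 8) < 3^{28 − 1} = 7625597484987.
Check values of n near the boundary:
  n = 152: C(152, 8) = 5859727868575; 5859727868575 < 7625597484987? YES
  n = 153: C(153, 8) = 6183023199255; 6183023199255 < 7625597484987? YES
  n = 154: C(154, 8) = 6521818990995; 6521818990995 < 7625597484987? YES
  n = 155: C(155, 8) = 6876747915675; 6876747915675 < 7625597484987? YES
  n = 156: C(156, 8) = 7248464019225; 7248464019225 < 7625597484987? YES
  n = 157: C(157, 8) = 7637643295425; 7637643295425 < 7625597484987? NO
The largest n with C(n, 8) < 7625597484987 is n = 156 (where E[X] = 805384891025/847288609443 ≈ 0.9505). Hence R_3(8) > 156, i.e. R_3(8) ≥ 157.

Largest n = 156; hence R_3(8) > 156.


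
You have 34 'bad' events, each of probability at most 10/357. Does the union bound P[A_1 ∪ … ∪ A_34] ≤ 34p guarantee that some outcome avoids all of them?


Union bound: P[∪_{i=1}^{34} A_i] ≤ Σ_i P[A_i] ≤ 34·p = 34·(10/357) = 20/21.
Numerically: 20/21 ≈ 0.9523810.
Is 20/21 < 1? YES.
Since P[∪ A_i] ≤ 20/21 < 1, the complement has P[∩ A_i^c] ≥ 1 − 20/21 = 1/21 > 0, so some outcome avoids every A_i.

34·p = 20/21 ≈ 0.9523810; existence CERTIFIED by the union bound.


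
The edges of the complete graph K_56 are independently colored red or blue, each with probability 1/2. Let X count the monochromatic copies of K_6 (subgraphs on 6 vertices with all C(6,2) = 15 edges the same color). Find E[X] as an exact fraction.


Let X = Σ_S X_S over the C(56, 6) = 32468436 subsets S of size 6, where X_S = 1 if the K_6 on S is monochromatic.
For a fixed S, the K_6 on S has C(6, 2) = 15 edges. P[all 15 edges red] = (1/2)^15, and likewise for blue, so P[monochromatic] = 2·(1/2)^15 = 2^{1 − 15} = 1/16384.
By linearity: E[X] = C(56, 6) · 2^{1 − 15} = 32468436 · 1/16384 = 8117109/4096.
Numerically: E[X] ≈ 1981.7161.

E[X] = C(56,6)·2^(1−C(6,2)) = 8117109/4096 ≈ 1981.7161.


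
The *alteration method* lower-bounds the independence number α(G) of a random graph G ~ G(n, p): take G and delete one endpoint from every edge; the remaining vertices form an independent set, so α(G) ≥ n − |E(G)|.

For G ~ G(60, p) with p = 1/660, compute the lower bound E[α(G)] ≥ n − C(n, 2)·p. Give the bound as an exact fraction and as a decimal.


E[|E(G)|] = C(60, 2)·p = 1770 · (1/660) = 59/22.
E[α(G)] ≥ n − E[|E(G)|] = 60 − 59/22 = 1261/22.
Numerically: ≈ 57.318.
(This is only a lower bound; the true E[α(G)] may be larger.)

E[α(G)] ≥ 1261/22 ≈ 57.318.


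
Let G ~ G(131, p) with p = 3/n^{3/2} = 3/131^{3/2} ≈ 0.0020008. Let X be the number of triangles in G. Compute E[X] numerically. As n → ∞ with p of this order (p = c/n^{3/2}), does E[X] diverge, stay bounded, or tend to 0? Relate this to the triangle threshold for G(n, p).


Number of potential triangles: C(131, 3) = 366145.
Each occurs with probability p³ ≈ (0.0020008)³ ≈ 8.0101921e-09.
By linearity: E[X] = C(131, 3)·p³ ≈ 366145 · 8.0101921e-09 ≈ 0.00293.
Since α = 3/2 > 1, p = c/n^{3/2} = o(1/n) is below the triangle threshold p ~ 1/n. Asymptotically E[X] ~ (c³/6)·n^{3(1−α)} = (3³/6)·n^{-1.5} → 0, so by Markov's inequality G has no triangles w.h.p.

E[X] ≈ 0.00293; in regime p = Θ(1/n^{3/2}) E[X] tends to 0 (below the triangle threshold p ~ 1/n).


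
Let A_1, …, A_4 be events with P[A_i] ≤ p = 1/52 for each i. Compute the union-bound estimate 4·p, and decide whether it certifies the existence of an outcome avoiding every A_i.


Union bound: P[∪_{i=1}^{4} A_i] ≤ Σ_i P[A_i] ≤ 4·p = 4·(1/52) = 1/13.
Numerically: 1/13 ≈ 0.0769231.
Is 1/13 < 1? YES.
Since P[∪ A_i] ≤ 1/13 < 1, the complement has P[∩ A_i^c] ≥ 1 − 1/13 = 12/13 > 0, so some outcome avoids every A_i.

4·p = 1/13 ≈ 0.0769231; existence CERTIFIED by the union bound.


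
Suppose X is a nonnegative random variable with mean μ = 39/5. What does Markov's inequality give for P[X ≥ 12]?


μ = E[X] = 39/5, a = 12.
Markov: P[X ≥ 12] ≤ μ/a = (39/5)/12 = 13/20.
Numerically: ≈ 0.650.
(Since a = 12 > μ = 7.800, the bound 13/20 is < 1 and informative.)

P[X ≥ 12] ≤ 13/20 ≈ 0.650.


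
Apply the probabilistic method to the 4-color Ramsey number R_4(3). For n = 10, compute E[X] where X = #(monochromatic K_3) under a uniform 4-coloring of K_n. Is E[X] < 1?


E[X] = C(10, 3) · 4^{1 − 3} = 120 · 4^{−2} = 120/16.
As a reduced fraction: E[X] = 15/2 ≈ 7.500000.
Is E[X] < 1? NO.
Since E[X] ≥ 1, the first-moment bound is inconclusive at n = 10; it does NOT by itself certify R_4(3) > 10.

E[X] = 15/2 ≈ 7.500000; E[X] ≥ 1; first-moment method inconclusive here.


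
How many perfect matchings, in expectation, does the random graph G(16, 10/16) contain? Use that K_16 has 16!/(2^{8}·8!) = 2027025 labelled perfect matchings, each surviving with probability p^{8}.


K_16 has 16!/(2^{8}·8!) = 2027025 labelled perfect matchings.
For each such perfect matching H, let X_H = 1 if all 8 edges of H are present in G. Then P[X_H = 1] = p^{8} = (5/8)^{8} = 390625/16777216.
By linearity: E[X] = Σ_H E[X_H] = 2027025 · p^{8} = 2027025 · 390625/16777216 = 791806640625/16777216.
Numerically: E[X] ≈ 47195.4.

E[X] = 2027025 · (5/8)^{8} = 791806640625/16777216 ≈ 47195.4.


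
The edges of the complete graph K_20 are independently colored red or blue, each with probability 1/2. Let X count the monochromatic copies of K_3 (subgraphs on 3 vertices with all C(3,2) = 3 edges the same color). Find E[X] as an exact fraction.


Let X = Σ_S X_S over the C(20, 3) = 1140 subsets S of size 3, where X_S = 1 if the K_3 on S is monochromatic.
For a fixed S, the K_3 on S has C(3, 2) = 3 edges. P[all 3 edges red] = (1/2)^3, and likewise for blue, so P[monochromatic] = 2·(1/2)^3 = 2^{1 − 3} = 1/4.
By linearity of expectation: E[X] = C(20, 3) · 2^{1 − 3} = 1140 · 1/4 = 285.
Numerically: E[X] ≈ 285.000.

E[X] = C(20,3)·2^(1−C(3,2)) = 285 ≈ 285.000.


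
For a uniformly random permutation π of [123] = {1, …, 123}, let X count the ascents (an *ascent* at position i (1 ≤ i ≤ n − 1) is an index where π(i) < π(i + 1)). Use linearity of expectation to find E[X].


Write X = Σ X_I over i = 1, …, 122, with X_I the indicator of one ascent.
There are 122 indicators.
For each fixed i, the pair (π(i), π(i+1)) is a uniformly random ordered pair of distinct values from {1, …, 123}; by symmetry P[π(i) < π(i+1)] = 1/2.
By linearity: E[X] = 122 · (1/2) = (123 − 1) · (1/2) = 61 ≈ 61.0000.

E[X] = 61 = 61.0000.


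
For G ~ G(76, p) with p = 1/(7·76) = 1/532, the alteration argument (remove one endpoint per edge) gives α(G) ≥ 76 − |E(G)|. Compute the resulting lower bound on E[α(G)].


E[|E(G)|] = C(76, 2)·p = 2850 · (1/532) = 75/14.
E[α(G)] ≥ n − E[|E(G)|] = 76 − 75/14 = 989/14.
Numerically: ≈ 70.642857.
(This is only a lower bound; the true E[α(G)] may be larger.)

E[α(G)] ≥ 989/14 ≈ 70.642857.


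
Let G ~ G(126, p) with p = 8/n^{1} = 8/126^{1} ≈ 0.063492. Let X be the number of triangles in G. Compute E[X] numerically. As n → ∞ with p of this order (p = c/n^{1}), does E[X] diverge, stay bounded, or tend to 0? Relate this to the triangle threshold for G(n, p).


Number of potential triangles: C(126, 3) = 325500.
Each occurs with probability p³ ≈ (0.063492)³ ≈ 2.5595188e-04.
By linearity: E[X] = C(126, 3)·p³ ≈ 325500 · 2.5595188e-04 ≈ 83.31234.
Here α = 1, so p = 8/n is exactly at the triangle threshold p ~ 1/n. Asymptotically E[X] → c³/6 = 8³/6 = 256/3 ≈ 85.33333, a bounded constant. In this regime the triangle count is asymptotically Poisson(c³/6).

E[X] ≈ 83.31234; in regime p = Θ(1/n^{1}) E[X] stays bounded (at the triangle threshold p ~ 1/n).


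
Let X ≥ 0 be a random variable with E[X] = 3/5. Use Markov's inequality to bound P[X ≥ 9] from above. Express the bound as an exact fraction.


μ = E[X] = 3/5, a = 9.
Markov: P[X ≥ 9] ≤ μ/a = (3/5)/9 = 1/15.
Numerically: ≈ 0.06667.
(Since a = 9 > μ = 0.60000, the bound 1/15 is < 1 and informative.)

P[X ≥ 9] ≤ 1/15 ≈ 0.06667.


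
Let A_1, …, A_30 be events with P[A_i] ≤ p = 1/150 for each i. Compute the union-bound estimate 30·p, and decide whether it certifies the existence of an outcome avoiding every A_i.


Union bound: P[∪_{i=1}^{30} A_i] ≤ Σ_i P[A_i] ≤ 30·p = 30·(1/150) = 1/5.
Numerically: 1/5 ≈ 0.200000.
Is 1/5 < 1? YES.
Since P[∪ A_i] ≤ 1/5 < 1, the complement has P[∩ A_i^c] ≥ 1 − 1/5 = 4/5 > 0, so some outcome avoids every A_i.

30·p = 1/5 ≈ 0.200000; existence CERTIFIED by the union bound.


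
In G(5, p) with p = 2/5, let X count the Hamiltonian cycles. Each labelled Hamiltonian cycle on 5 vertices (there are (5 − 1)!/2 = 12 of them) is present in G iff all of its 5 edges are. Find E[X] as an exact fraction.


K_5 has (5 − 1)!/2 = 12 labelled Hamiltonian cycles.
For each such Hamiltonian cycle H, let X_H = 1 if all 5 edges of H are present in G. Then P[X_H = 1] = p^{5} = (2/5)^{5} = 32/3125.
By linearity: E[X] = Σ_H E[X_H] = 12 · p^{5} = 12 · 32/3125 = 384/3125.
Numerically: E[X] ≈ 0.12288.

E[X] = 12 · (2/5)^{5} = 384/3125 ≈ 0.12288.


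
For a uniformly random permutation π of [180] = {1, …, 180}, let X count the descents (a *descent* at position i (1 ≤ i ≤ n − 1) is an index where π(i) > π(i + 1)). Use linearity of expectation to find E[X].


Write X = Σ X_I over i = 1, …, 179, with X_I the indicator of one descent.
There are 179 indicators.
For each fixed i, the pair (π(i), π(i+1)) is a uniformly random ordered pair of distinct values from {1, …, 180}; by symmetry P[π(i) > π(i+1)] = 1/2.
By linearity: E[X] = 179 · (1/2) = (180 − 1) · (1/2) = 179/2 ≈ 89.500.

E[X] = 179/2 = 89.500.


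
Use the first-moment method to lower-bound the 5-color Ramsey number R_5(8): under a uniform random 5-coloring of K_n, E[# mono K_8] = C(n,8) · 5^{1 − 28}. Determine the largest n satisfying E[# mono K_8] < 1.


We need C(n, 8) · 5^{1 − 28} < 1, i.e. C(n, 8) < 5^{28 − 1} = 7450580596923828125.
Check values of n near the boundary:
  n = 857: C(857, 8) = 6983854138365964575; 6983854138365964575 < 7450580596923828125? YES
  n = 858: C(858, 8) = 7049584530256467771; 7049584530256467771 < 7450580596923828125? YES
  n = 859: C(859, 8) = 7115855595170747139; 7115855595170747139 < 7450580596923828125? YES
  n = 860: C(860, 8) = 7182671140665308145; 7182671140665308145 < 7450580596923828125? YES
  n = 861: C(861, 8) = 7250034996615275865; 7250034996615275865 < 7450580596923828125? YES
  n = 862: C(862, 8) = 7317951015318931845; 7317951015318931845 < 7450580596923828125? YES
  n = 863: C(863, 8) = 7386423071602617757; 7386423071602617757 < 7450580596923828125? YES
  n = 864: C(864, 8) = 7455455062926006708; 7455455062926006708 < 7450580596923828125? NO
  n = 865: C(865, 8) = 7525050909487743060; 7525050909487743060 < 7450580596923828125? NO
  n = 866: C(866, 8) = 7595214554331451620; 7595214554331451620 < 7450580596923828125? NO
The largest n with C(n, 8) < 7450580596923828125 is n = 863 (where E[X] = 7386423071602617757/7450580596923828125 ≈ 0.99139). Hence R_5(8) > 863, i.e. R_5(8) ≥ 864.

Largest n = 863; hence R_5(8) > 863.


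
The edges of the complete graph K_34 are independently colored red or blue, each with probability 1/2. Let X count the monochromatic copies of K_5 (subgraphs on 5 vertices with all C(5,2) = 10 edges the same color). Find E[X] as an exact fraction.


Let X = Σ_S X_S over the C(34, 5) = 278256 subsets S of size 5, where X_S = 1 if the K_5 on S is monochromatic.
For a fixed S, the K_5 on S has C(5, 2) = 10 edges. P[all 10 edges red] = (1/2)^10, and likewise for blue, so P[monochromatic] = 2·(1/2)^10 = 2^{1 − 10} = 1/512.
By linearity: E[X] = C(34, 5) · 2^{1 − 10} = 278256 · 1/512 = 17391/32.
Numerically: E[X] ≈ 543.4688.

E[X] = C(34,5)·2^(1−C(5,2)) = 17391/32 ≈ 543.4688.


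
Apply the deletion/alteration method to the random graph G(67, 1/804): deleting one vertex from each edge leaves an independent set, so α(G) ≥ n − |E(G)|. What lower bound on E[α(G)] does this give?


E[|E(G)|] = C(67, 2)·p = 2211 · (1/804) = 11/4.
E[α(G)] ≥ n − E[|E(G)|] = 67 − 11/4 = 257/4.
Numerically: ≈ 64.250000.
(This is only a lower bound; the true E[α(G)] may be larger.)

E[α(G)] ≥ 257/4 ≈ 64.250000.


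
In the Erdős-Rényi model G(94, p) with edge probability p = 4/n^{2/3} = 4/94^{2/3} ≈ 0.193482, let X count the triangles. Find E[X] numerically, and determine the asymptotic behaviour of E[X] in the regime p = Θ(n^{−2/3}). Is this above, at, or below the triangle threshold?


Number of potential triangles: C(94, 3) = 134044.
Each occurs with probability p³ ≈ (0.193482)³ ≈ 7.24309642e-03.
By linearity: E[X] = C(94, 3)·p³ ≈ 134044 · 7.24309642e-03 ≈ 970.893617.
Since α = 2/3 < 1, p = c/n^{2/3} ≫ 1/n is above the triangle threshold p ~ 1/n. Asymptotically E[X] ~ (c³/6)·n^{3(1−α)} = (4³/6)·n^{1} → ∞; triangles are abundant w.h.p.

E[X] ≈ 970.893617; in regime p = Θ(1/n^{2/3}) E[X] diverges (above the triangle threshold p ~ 1/n).


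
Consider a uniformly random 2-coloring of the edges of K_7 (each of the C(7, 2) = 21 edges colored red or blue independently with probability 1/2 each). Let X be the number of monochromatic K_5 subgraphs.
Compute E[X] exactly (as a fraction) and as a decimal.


Let X = Σ_S X_S over the C(7, 5) = 21 subsets S of size 5, where X_S = 1 if the K_5 on S is monochromatic.
For a fixed S, the K_5 on S has C(5, 2) = 10 edges. P[all 10 edges red] = (1/2)^10, and likewise for blue, so P[monochromatic] = 2·(1/2)^10 = 2^{1 − 10} = 1/512.
By linearity of expectation: E[X] = C(7, 5) · 2^{1 − 10} = 21 · 1/512 = 21/512.
Numerically: E[X] ≈ 0.041016.

E[X] = C(7,5)·2^(1−C(5,2)) = 21/512 ≈ 0.041016.


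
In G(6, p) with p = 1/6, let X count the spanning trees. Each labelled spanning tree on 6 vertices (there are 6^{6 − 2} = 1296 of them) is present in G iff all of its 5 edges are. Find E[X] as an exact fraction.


K_6 has 6^{6 − 2} = 1296 labelled spanning trees.
For each such spanning tree H, let X_H = 1 if all 5 edges of H are present in G. Then P[X_H = 1] = p^{5} = (1/6)^{5} = 1/7776.
By linearity of expectation: E[X] = Σ_H E[X_H] = 1296 · p^{5} = 1296 · 1/7776 = 1/6.
Numerically: E[X] ≈ 0.16667.

E[X] = 1296 · (1/6)^{5} = 1/6 ≈ 0.16667.


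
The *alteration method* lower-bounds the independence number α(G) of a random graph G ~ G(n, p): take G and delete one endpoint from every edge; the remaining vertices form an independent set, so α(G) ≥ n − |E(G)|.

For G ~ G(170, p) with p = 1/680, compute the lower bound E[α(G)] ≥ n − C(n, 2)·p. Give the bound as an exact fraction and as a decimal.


E[|E(G)|] = C(170, 2)·p = 14365 · (1/680) = 169/8.
E[α(G)] ≥ n − E[|E(G)|] = 170 − 169/8 = 1191/8.
Numerically: ≈ 148.87500.
(This is only a lower bound; the true E[α(G)] may be larger.)

E[α(G)] ≥ 1191/8 ≈ 148.87500.


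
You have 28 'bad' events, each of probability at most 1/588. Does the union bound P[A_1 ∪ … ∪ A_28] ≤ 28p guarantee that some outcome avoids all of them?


Union bound: P[∪_{i=1}^{28} A_i] ≤ Σ_i P[A_i] ≤ 28·p = 28·(1/588) = 1/21.
Numerically: 1/21 ≈ 0.047619.
Is 1/21 < 1? YES.
Since P[∪ A_i] ≤ 1/21 < 1, the complement has P[∩ A_i^c] ≥ 1 − 1/21 = 20/21 > 0, so some outcome avoids every A_i.

28·p = 1/21 ≈ 0.047619; existence CERTIFIED by the union bound.


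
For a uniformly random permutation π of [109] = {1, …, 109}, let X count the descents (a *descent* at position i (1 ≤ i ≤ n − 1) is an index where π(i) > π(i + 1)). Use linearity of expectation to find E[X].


Write X = Σ X_I over i = 1, …, 108, with X_I the indicator of one descent.
There are 108 indicators.
For each fixed i, the pair (π(i), π(i+1)) is a uniformly random ordered pair of distinct values from {1, …, 109}; by symmetry P[π(i) > π(i+1)] = 1/2.
By linearity: E[X] = 108 · (1/2) = (109 − 1) · (1/2) = 54 ≈ 54.0000.

E[X] = 54 = 54.0000.


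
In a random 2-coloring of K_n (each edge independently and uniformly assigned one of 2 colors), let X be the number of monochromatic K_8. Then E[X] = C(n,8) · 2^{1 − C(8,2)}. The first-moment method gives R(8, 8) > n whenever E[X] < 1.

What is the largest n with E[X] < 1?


We need C(n, 8) · 2^{1 − 28} < 1, i.e. C(n, 8) < 2^{28 − 1} = 134217728.
Check values of n near the boundary:
  n = 40: C(40, 8) = 76904685; 76904685 < 134217728? YES
  n = 41: C(41, 8) = 95548245; 95548245 < 134217728? YES
  n = 42: C(42, 8) = 118030185; 118030185 < 134217728? YES
  n = 43: C(43, 8) = 145008513; 145008513 < 134217728? NO
  n = 44: C(44, 8) = 177232627; 177232627 < 134217728? NO
The largest n with C(n, 8) < 134217728 is n = 42 (where E[X] = 118030185/134217728 ≈ 0.879393). Hence R(8, 8) > 42, i.e. R(8, 8) ≥ 43.

Largest n = 42; hence R(8, 8) > 42.


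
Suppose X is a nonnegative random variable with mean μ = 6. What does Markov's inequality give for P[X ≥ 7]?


μ = E[X] = 6, a = 7.
Markov: P[X ≥ 7] ≤ μ/a = (6)/7 = 6/7.
Numerically: ≈ 0.85714.
(Since a = 7 > μ = 6.00000, the bound 6/7 is < 1 and informative.)

P[X ≥ 7] ≤ 6/7 ≈ 0.85714.


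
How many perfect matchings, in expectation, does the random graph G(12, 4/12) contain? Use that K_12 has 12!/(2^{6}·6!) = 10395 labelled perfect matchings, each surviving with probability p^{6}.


K_12 has 12!/(2^{6}·6!) = 10395 labelled perfect matchings.
For each such perfect matching H, let X_H = 1 if all 6 edges of H are present in G. Then P[X_H = 1] = p^{6} = (1/3)^{6} = 1/729.
By linearity: E[X] = Σ_H E[X_H] = 10395 · p^{6} = 10395 · 1/729 = 385/27.
Numerically: E[X] ≈ 14.2593.

E[X] = 10395 · (1/3)^{6} = 385/27 ≈ 14.2593.


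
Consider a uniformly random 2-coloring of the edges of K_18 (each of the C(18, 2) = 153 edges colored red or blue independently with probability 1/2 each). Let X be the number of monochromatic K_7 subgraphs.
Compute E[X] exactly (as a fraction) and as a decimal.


Let X = Σ_S X_S over the C(18, 7) = 31824 subsets S of size 7, where X_S = 1 if the K_7 on S is monochromatic.
For a fixed S, the K_7 on S has C(7, 2) = 21 edges. P[all 21 edges red] = (1/2)^21, and likewise for blue, so P[monochromatic] = 2·(1/2)^21 = 2^{1 − 21} = 1/1048576.
Summing: E[X] = C(18, 7) · 2^{1 − 21} = 31824 · 1/1048576 = 1989/65536.
Numerically: E[X] ≈ 0.0303.

E[X] = C(18,7)·2^(1−C(7,2)) = 1989/65536 ≈ 0.0303.


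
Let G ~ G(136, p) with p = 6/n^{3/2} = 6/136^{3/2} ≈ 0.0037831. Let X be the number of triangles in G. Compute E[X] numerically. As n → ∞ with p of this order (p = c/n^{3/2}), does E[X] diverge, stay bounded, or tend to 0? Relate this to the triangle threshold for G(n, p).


Number of potential triangles: C(136, 3) = 410040.
Each occurs with probability p³ ≈ (0.0037831)³ ≈ 5.4141298e-08.
By linearity: E[X] = C(136, 3)·p³ ≈ 410040 · 5.4141298e-08 ≈ 0.02220.
Since α = 3/2 > 1, p = c/n^{3/2} = o(1/n) is below the triangle threshold p ~ 1/n. Asymptotically E[X] ~ (c³/6)·n^{3(1−α)} = (6³/6)·n^{-1.5} → 0, so by Markov's inequality G has no triangles w.h.p.

E[X] ≈ 0.02220; in regime p = Θ(1/n^{3/2}) E[X] tends to 0 (below the triangle threshold p ~ 1/n).


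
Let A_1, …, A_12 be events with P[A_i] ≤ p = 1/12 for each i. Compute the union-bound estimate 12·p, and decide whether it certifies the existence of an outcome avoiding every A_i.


Union bound: P[∪_{i=1}^{12} A_i] ≤ Σ_i P[A_i] ≤ 12·p = 12·(1/12) = 1.
Numerically: 1 ≈ 1.000.
Is 1 < 1? NO.
Since the bound 1 is ≥ 1, the union bound is uninformative here; it does NOT by itself certify existence.

12·p = 1 ≈ 1.000; existence NOT certified by the union bound.


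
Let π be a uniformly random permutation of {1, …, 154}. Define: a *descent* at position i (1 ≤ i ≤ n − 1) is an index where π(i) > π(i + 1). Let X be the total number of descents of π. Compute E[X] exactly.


Write X = Σ X_I over i = 1, …, 153, with X_I the indicator of one descent.
There are 153 indicators.
For each fixed i, the pair (π(i), π(i+1)) is a uniformly random ordered pair of distinct values from {1, …, 154}; by symmetry P[π(i) > π(i+1)] = 1/2.
By linearity: E[X] = 153 · (1/2) = (154 − 1) · (1/2) = 153/2 ≈ 76.50000.

E[X] = 153/2 = 76.50000.


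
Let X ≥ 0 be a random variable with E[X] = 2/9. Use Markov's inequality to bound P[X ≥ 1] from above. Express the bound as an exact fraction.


μ = E[X] = 2/9, a = 1.
Markov: P[X ≥ 1] ≤ μ/a = (2/9)/1 = 2/9.
Numerically: ≈ 0.2222.
(Since a = 1 > μ = 0.2222, the bound 2/9 is < 1 and informative.)

P[X ≥ 1] ≤ 2/9 ≈ 0.2222.


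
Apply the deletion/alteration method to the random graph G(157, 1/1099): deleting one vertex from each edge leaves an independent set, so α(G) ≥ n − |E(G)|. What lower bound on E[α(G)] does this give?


E[|E(G)|] = C(157, 2)·p = 12246 · (1/1099) = 78/7.
E[α(G)] ≥ n − E[|E(G)|] = 157 − 78/7 = 1021/7.
Numerically: ≈ 145.85714.
(This is only a lower bound; the true E[α(G)] may be larger.)

E[α(G)] ≥ 1021/7 ≈ 145.85714.


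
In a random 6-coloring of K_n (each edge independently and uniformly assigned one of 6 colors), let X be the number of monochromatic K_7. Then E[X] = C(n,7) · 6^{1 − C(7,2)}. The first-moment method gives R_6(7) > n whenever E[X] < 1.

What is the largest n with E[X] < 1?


We need C(n, 7) · 6^{1 − 21} < 1, i.e. C(n, 7) < 6^{21 − 1} = 3656158440062976.
Check values of n near the boundary:
  n = 565: C(565, 7) = 3513212521235560; 3513212521235560 < 3656158440062976? YES
  n = 566: C(566, 7) = 3557206237959440; 3557206237959440 < 3656158440062976? YES
  n = 567: C(567, 7) = 3601671315933933; 3601671315933933 < 3656158440062976? YES
  n = 568: C(568, 7) = 3646611956239704; 3646611956239704 < 3656158440062976? YES
  n = 569: C(569, 7) = 3692032389858348; 3692032389858348 < 3656158440062976? NO
  n = 570: C(570, 7) = 3737936877831720; 3737936877831720 < 3656158440062976? NO
  n = 571: C(571, 7) = 3784329711421830; 3784329711421830 < 3656158440062976? NO
The largest n with C(n, 7) < 3656158440062976 is n = 568 (where E[X] = 16882462760369/16926659444736 ≈ 0.997389). Hence R_6(7) > 568, i.e. R_6(7) ≥ 569.

Largest n = 568; hence R_6(7) > 568.


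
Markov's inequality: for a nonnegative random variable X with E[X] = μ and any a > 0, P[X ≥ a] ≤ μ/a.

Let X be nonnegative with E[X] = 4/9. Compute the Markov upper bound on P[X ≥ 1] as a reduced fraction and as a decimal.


μ = E[X] = 4/9, a = 1.
Markov: P[X ≥ 1] ≤ μ/a = (4/9)/1 = 4/9.
Numerically: ≈ 0.4444.
(Since a = 1 > μ = 0.4444, the bound 4/9 is < 1 and informative.)

P[X ≥ 1] ≤ 4/9 ≈ 0.4444.


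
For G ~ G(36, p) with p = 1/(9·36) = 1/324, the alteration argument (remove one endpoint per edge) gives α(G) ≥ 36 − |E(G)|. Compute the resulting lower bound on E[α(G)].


E[|E(G)|] = C(36, 2)·p = 630 · (1/324) = 35/18.
E[α(G)] ≥ n − E[|E(G)|] = 36 − 35/18 = 613/18.
Numerically: ≈ 34.0556.
(This is only a lower bound; the true E[α(G)] may be larger.)

E[α(G)] ≥ 613/18 ≈ 34.0556.


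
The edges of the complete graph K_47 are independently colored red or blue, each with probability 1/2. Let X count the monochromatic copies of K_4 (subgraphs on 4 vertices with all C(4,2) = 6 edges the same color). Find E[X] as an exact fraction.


Let X = Σ_S X_S over the C(47, 4) = 178365 subsets S of size 4, where X_S = 1 if the K_4 on S is monochromatic.
For a fixed S, the K_4 on S has C(4, 2) = 6 edges. P[all 6 edges red] = (1/2)^6, and likewise for blue, so P[monochromatic] = 2·(1/2)^6 = 2^{1 − 6} = 1/32.
By linearity: E[X] = C(47, 4) · 2^{1 − 6} = 178365 · 1/32 = 178365/32.
Numerically: E[X] ≈ 5573.906250.

E[X] = C(47,4)·2^(1−C(4,2)) = 178365/32 ≈ 5573.906250.


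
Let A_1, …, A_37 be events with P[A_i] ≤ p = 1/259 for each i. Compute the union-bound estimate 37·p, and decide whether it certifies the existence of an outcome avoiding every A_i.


Union bound: P[∪_{i=1}^{37} A_i] ≤ Σ_i P[A_i] ≤ 37·p = 37·(1/259) = 1/7.
Numerically: 1/7 ≈ 0.1429.
Is 1/7 < 1? YES.
Since P[∪ A_i] ≤ 1/7 < 1, the complement has P[∩ A_i^c] ≥ 1 − 1/7 = 6/7 > 0, so some outcome avoids every A_i.

37·p = 1/7 ≈ 0.1429; existence CERTIFIED by the union bound.


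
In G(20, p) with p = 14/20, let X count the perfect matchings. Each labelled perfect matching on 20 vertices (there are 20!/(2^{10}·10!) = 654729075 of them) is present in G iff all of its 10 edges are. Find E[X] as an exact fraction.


K_20 has 20!/(2^{10}·10!) = 654729075 labelled perfect matchings.
For each such perfect matching H, let X_H = 1 if all 10 edges of H are present in G. Then P[X_H = 1] = p^{10} = (7/10)^{10} = 282475249/10000000000.
By linearity of expectation: E[X] = Σ_H E[X_H] = 654729075 · p^{10} = 654729075 · 282475249/10000000000 = 7397790339526587/400000000.
Numerically: E[X] ≈ 1.8494e+07.

E[X] = 654729075 · (7/10)^{10} = 7397790339526587/400000000 ≈ 1.8494e+07.


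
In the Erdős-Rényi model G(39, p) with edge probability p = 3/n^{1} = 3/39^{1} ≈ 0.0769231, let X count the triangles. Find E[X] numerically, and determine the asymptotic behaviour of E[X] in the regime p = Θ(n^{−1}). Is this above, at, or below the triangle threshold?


Number of potential triangles: C(39, 3) = 9139.
Each occurs with probability p³ ≈ (0.0769231)³ ≈ 4.55166136e-04.
By linearity: E[X] = C(39, 3)·p³ ≈ 9139 · 4.55166136e-04 ≈ 4.159763.
Here α = 1, so p = 3/n is exactly at the triangle threshold p ~ 1/n. Asymptotically E[X] → c³/6 = 3³/6 = 9/2 ≈ 4.500000, a bounded constant. In this regime the triangle count is asymptotically Poisson(c³/6).

E[X] ≈ 4.159763; in regime p = Θ(1/n^{1}) E[X] stays bounded (at the triangle threshold p ~ 1/n).


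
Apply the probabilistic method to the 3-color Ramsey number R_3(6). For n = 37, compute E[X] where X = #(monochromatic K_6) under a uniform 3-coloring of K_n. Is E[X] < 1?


E[X] = C(37, 6) · 3^{1 − 15} = 2324784 · 3^{−14} = 2324784/4782969.
As a reduced fraction: E[X] = 774928/1594323 ≈ 0.486055.
Is E[X] < 1? YES.
Since E[X] < 1, there exists a 3-coloring of K_{37} with no monochromatic K_6; hence R_3(6) > 37.

E[X] = 774928/1594323 ≈ 0.486055; E[X] < 1, so R_3(6) > 37.


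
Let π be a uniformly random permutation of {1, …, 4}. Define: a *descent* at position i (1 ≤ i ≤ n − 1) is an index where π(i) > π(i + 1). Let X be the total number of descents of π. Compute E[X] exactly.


Write X = Σ X_I over i = 1, …, 3, with X_I the indicator of one descent.
There are 3 indicators.
For each fixed i, the pair (π(i), π(i+1)) is a uniformly random ordered pair of distinct values from {1, …, 4}; by symmetry P[π(i) > π(i+1)] = 1/2.
By linearity: E[X] = 3 · (1/2) = (4 − 1) · (1/2) = 3/2 ≈ 1.50000.

E[X] = 3/2 = 1.50000.


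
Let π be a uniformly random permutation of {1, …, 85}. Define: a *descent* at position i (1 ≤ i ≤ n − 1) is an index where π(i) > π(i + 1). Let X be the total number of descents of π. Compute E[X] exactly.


Write X = Σ X_I over i = 1, …, 84, with X_I the indicator of one descent.
There are 84 indicators.
For each fixed i, the pair (π(i), π(i+1)) is a uniformly random ordered pair of distinct values from {1, …, 85}; by symmetry P[π(i) > π(i+1)] = 1/2.
By linearity: E[X] = 84 · (1/2) = (85 − 1) · (1/2) = 42 ≈ 42.000000.

E[X] = 42 = 42.000000.


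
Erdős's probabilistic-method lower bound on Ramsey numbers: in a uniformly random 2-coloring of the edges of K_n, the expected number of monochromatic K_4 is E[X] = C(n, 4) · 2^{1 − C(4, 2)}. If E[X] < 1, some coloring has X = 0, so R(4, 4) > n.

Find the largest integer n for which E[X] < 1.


We need C(n, 4) · 2^{1 − 6} < 1, i.e. C(n, 4) < 2^{6 − 1} = 32.
Check values of n near the boundary:
  n = 4: C(4, 4) = 1; 1 < 32? YES
  n = 5: C(5, 4) = 5; 5 < 32? YES
  n = 6: C(6, 4) = 15; 15 < 32? YES
  n = 7: C(7, 4) = 35; 35 < 32? NO
The largest n with C(n, 4) < 32 is n = 6 (where E[X] = 15/32 ≈ 0.468750). Hence R(4, 4) > 6, i.e. R(4, 4) ≥ 7.

Largest n = 6; hence R(4, 4) > 6.


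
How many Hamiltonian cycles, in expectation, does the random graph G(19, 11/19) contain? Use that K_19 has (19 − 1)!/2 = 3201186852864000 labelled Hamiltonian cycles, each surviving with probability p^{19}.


K_19 has (19 − 1)!/2 = 3201186852864000 labelled Hamiltonian cycles.
For each such Hamiltonian cycle H, let X_H = 1 if all 19 edges of H are present in G. Then P[X_H = 1] = p^{19} = (11/19)^{19} = 61159090448414546291/1978419655660313589123979.
Summing the indicators: E[X] = Σ_H E[X_H] = 3201186852864000 · p^{19} = 3201186852864000 · 61159090448414546291/1978419655660313589123979 = 195781676276584883979724733927424000/1978419655660313589123979.
Numerically: E[X] ≈ 9.896e+10.

E[X] = 3201186852864000 · (11/19)^{19} = 195781676276584883979724733927424000/1978419655660313589123979 ≈ 9.896e+10.


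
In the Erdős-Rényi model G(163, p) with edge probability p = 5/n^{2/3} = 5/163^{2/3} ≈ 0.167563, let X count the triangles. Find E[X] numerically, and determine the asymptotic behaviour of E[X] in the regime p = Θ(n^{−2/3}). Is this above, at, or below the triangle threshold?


Number of potential triangles: C(163, 3) = 708561.
Each occurs with probability p³ ≈ (0.167563)³ ≈ 4.70473108e-03.
By linearity: E[X] = C(163, 3)·p³ ≈ 708561 · 4.70473108e-03 ≈ 3333.588957.
Since α = 2/3 < 1, p = c/n^{2/3} ≫ 1/n is above the triangle threshold p ~ 1/n. Asymptotically E[X] ~ (c³/6)·n^{3(1−α)} = (5³/6)·n^{1} → ∞; triangles are abundant w.h.p.

E[X] ≈ 3333.588957; in regime p = Θ(1/n^{2/3}) E[X] diverges (above the triangle threshold p ~ 1/n).


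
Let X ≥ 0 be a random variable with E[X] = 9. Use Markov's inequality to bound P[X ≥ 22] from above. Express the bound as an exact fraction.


μ = E[X] = 9, a = 22.
Markov: P[X ≥ 22] ≤ μ/a = (9)/22 = 9/22.
Numerically: ≈ 0.40909.
(Since a = 22 > μ = 9.00000, the bound 9/22 is < 1 and informative.)

P[X ≥ 22] ≤ 9/22 ≈ 0.40909.


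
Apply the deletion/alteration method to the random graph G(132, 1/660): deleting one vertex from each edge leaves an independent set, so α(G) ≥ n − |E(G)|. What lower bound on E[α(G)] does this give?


E[|E(G)|] = C(132, 2)·p = 8646 · (1/660) = 131/10.
E[α(G)] ≥ n − E[|E(G)|] = 132 − 131/10 = 1189/10.
Numerically: ≈ 118.900.
(This is only a lower bound; the true E[α(G)] may be larger.)

E[α(G)] ≥ 1189/10 ≈ 118.900.


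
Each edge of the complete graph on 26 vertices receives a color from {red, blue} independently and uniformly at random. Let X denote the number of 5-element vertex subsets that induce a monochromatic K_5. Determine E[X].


Let X = Σ_S X_S over the C(26, 5) = 65780 subsets S of size 5, where X_S = 1 if the K_5 on S is monochromatic.
For a fixed S, the K_5 on S has C(5, 2) = 10 edges. P[all 10 edges red] = (1/2)^10, and likewise for blue, so P[monochromatic] = 2·(1/2)^10 = 2^{1 − 10} = 1/512.
By linearity: E[X] = C(26, 5) · 2^{1 − 10} = 65780 · 1/512 = 16445/128.
Numerically: E[X] ≈ 128.4766.

E[X] = C(26,5)·2^(1−C(5,2)) = 16445/128 ≈ 128.4766.


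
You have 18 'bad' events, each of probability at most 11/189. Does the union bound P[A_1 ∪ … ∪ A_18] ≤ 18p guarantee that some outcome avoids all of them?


Union bound: P[∪_{i=1}^{18} A_i] ≤ Σ_i P[A_i] ≤ 18·p = 18·(11/189) = 22/21.
Numerically: 22/21 ≈ 1.0476190.
Is 22/21 < 1? NO.
Since the bound 22/21 is ≥ 1, the union bound is uninformative here; it does NOT by itself certify existence.

18·p = 22/21 ≈ 1.0476190; existence NOT certified by the union bound.


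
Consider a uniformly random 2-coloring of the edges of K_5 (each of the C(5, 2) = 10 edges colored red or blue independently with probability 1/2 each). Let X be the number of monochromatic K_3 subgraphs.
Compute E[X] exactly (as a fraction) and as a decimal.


Let X = Σ_S X_S over the C(5, 3) = 10 subsets S of size 3, where X_S = 1 if the K_3 on S is monochromatic.
For a fixed S, the K_3 on S has C(3, 2) = 3 edges. P[all 3 edges red] = (1/2)^3, and likewise for blue, so P[monochromatic] = 2·(1/2)^3 = 2^{1 − 3} = 1/4.
By linearity of expectation: E[X] = C(5, 3) · 2^{1 − 3} = 10 · 1/4 = 5/2.
Numerically: E[X] ≈ 2.50000.

E[X] = C(5,3)·2^(1−C(3,2)) = 5/2 ≈ 2.50000.
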